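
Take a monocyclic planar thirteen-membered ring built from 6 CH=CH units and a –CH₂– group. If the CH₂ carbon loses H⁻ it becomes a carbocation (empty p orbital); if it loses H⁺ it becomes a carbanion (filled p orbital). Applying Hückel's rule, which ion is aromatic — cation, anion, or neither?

Once that carbon is sp², every ring atom has a p orbital and both ions are fully conjugated.
Cation: 6 × 2 + 0 = 12 π electrons → 4(3), antiaromatic.
Anion: 6 × 2 + 2 = 14 π electrons → 4(3)+2, aromatic.

The anion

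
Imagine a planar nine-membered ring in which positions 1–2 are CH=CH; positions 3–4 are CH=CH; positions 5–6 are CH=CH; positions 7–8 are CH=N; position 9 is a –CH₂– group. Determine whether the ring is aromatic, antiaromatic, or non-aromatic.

The CH2 position has four σ bonds — the tetrahedral CH₂ carbon is sp³ and has no p orbital in the ring π system — so the cyclic conjugation is interrupted.
A ring that is not fully conjugated cannot be aromatic or antiaromatic regardless of its π-electron count.

Non-aromatic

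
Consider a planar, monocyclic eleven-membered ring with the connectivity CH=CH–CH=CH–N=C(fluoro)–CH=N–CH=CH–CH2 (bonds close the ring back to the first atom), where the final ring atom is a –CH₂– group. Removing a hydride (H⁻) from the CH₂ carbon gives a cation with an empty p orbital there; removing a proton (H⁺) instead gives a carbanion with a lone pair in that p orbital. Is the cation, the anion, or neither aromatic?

In either ion the ring is fully conjugated: every atom, including the new sp² carbon, supplies a p orbital.
Cation: 5 × 2 + 0 = 10 π electrons → 4(2)+2, aromatic.
Anion: 5 × 2 + 2 = 12 π electrons → 4(3), antiaromatic.

The cation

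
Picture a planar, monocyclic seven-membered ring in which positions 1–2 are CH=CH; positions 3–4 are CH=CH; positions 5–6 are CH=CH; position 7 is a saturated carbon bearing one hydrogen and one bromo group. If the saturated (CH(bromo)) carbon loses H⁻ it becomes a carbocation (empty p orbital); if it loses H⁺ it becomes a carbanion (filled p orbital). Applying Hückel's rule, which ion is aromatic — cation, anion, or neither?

In either ion the ring is fully conjugated: every atom, including the new sp² carbon, supplies a p orbital.
Cation: 3 × 2 + 0 = 6 π electrons → 4(1)+2, aromatic.
Anion: 3 × 2 + 2 = 8 π electrons → 4(2), antiaromatic.

The cation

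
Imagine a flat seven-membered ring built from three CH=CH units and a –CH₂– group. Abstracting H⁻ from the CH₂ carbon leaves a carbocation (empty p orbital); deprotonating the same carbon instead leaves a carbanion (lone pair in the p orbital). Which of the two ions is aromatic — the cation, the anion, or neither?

The cation

In both ions every ring atom is sp² and contributes a p orbital, so both rings are fully conjugated.
Cation: 3 × 2 + 0 = 6 π electrons → 4(1)+2, aromatic.
Anion: 3 × 2 + 2 = 8 π electrons → 4(2), antiaromatic.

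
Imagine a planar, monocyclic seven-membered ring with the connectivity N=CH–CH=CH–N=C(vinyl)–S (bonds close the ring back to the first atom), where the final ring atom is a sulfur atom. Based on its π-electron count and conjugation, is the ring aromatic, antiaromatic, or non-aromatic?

Check conjugation: every atom in a ring double bond is sp² and brings one electron to the p orbital; the doubly-bonded nitrogens are pyridine-type — their lone pairs lie in the ring plane, leaving one electron in the p orbital; the sulfur donates one lone pair from its p orbital — every position has a p orbital, so the cyclic π system is continuous.
Tallying contributions gives 3 × 2 = 6 from the double-bond units + 2 from the S atom = 8.
8 is a 4n count (n = 2), so the planar conjugated ring is antiaromatic.

Antiaromatic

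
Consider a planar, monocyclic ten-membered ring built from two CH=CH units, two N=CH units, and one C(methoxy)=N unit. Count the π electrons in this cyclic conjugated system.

10

The p orbitals form a continuous loop: each doubly-bonded ring atom is sp² with one p-orbital electron; each =N– nitrogen is pyridine-type (lone pair in the sp² plane, one electron in the p orbital). The ring is fully conjugated.
Adding the contributions, 5 × 2 = 10 from the 5 double-bond units.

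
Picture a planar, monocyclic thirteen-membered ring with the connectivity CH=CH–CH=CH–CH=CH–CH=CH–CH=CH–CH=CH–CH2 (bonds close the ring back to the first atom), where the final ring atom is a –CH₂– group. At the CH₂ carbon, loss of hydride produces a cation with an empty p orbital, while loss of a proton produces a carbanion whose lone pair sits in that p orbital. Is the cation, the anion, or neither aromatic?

The anion

In either ion the ring is fully conjugated: every atom, including the new sp² carbon, supplies a p orbital.
Cation: 6 × 2 + 0 = 12 π electrons → 4(3), antiaromatic.
Anion: 6 × 2 + 2 = 14 π electrons → 4(3)+2, aromatic.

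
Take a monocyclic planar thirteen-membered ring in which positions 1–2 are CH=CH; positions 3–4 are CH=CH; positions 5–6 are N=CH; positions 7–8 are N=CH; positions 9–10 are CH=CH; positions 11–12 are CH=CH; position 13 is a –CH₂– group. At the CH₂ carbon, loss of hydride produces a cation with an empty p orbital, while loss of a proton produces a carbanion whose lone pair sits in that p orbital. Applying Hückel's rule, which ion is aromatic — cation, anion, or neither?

The anion

Once that carbon is sp², every ring atom has a p orbital and both ions are fully conjugated.
Cation: 6 × 2 + 0 = 12 π electrons → 4(3), antiaromatic.
Anion: 6 × 2 + 2 = 14 π electrons → 4(3)+2, aromatic.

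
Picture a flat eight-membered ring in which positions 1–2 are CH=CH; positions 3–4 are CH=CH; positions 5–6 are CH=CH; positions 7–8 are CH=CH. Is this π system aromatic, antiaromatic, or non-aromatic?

All ring atoms are sp² and supply a p orbital to the ring (each doubly-bonded ring atom is sp² with one p-orbital electron); the conjugation is uninterrupted.
Counting π electrons: 4 × 2 = 8 from the 4 double-bond units.
A 4n π count (8, n = 2) in a planar conjugated ring means antiaromatic.

Antiaromatic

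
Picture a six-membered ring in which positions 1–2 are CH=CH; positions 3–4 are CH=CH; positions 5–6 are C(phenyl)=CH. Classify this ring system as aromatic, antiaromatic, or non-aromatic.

The p orbitals form a continuous loop: each doubly-bonded ring atom is sp² with one p-orbital electron. The ring is fully conjugated.
Counting π electrons: 3 × 2 = 6 from the 3 double-bond units.
Since 6 = 4·1 + 2, the ring meets the 4n+2 criterion.

Aromatic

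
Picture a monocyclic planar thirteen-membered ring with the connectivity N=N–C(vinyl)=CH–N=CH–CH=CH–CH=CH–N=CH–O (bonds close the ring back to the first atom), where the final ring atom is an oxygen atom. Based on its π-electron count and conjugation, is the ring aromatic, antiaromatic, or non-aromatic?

Aromatic

The p orbitals form a continuous loop: every atom in a ring double bond is sp² and brings one electron to the p orbital; each sp² =N– keeps its lone pair in-plane and puts one electron into the π system; the oxygen donates one lone pair from its p orbital. The ring is fully conjugated.
Tallying contributions gives 6 × 2 = 12 from the double-bond units + 2 from the O atom = 14.
With 14 π electrons (n = 3), the Hückel 4n+2 condition holds.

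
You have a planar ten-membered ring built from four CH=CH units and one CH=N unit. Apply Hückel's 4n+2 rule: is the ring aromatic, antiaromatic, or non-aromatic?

The p orbitals form a continuous loop: every atom in a ring double bond is sp² and brings one electron to the p orbital; each =N– nitrogen is pyridine-type (lone pair in the sp² plane, one electron in the p orbital). The ring is fully conjugated.
Counting π electrons: 5 × 2 = 10 from the 5 double-bond units.
10 = 4(2) + 2, which satisfies Hückel's 4n+2 rule.

Aromatic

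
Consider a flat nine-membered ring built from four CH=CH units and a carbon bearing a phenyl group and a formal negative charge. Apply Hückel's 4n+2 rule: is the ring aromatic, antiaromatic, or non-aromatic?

Every ring atom contributes a p orbital perpendicular to the ring (the double-bond atoms are sp², each contributing one p electron; the carbanion's lone pair occupies the p orbital), so the π system is cyclic and fully conjugated.
π-electron count: 4 × 2 = 8 from the double-bond units + 2 from the C(phenyl)(-) atom = 10.
Since 10 = 4·2 + 2, the ring meets the 4n+2 criterion.

Aromatic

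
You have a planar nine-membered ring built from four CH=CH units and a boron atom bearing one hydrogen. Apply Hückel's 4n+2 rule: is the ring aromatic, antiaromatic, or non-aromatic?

Antiaromatic

Every ring atom contributes a p orbital perpendicular to the ring (the double-bond atoms are sp², each contributing one p electron; the boron has an empty p orbital), so the π system is cyclic and fully conjugated.
Adding the contributions, 4 × 2 = 8 from the double-bond units + 0 from the BH atom = 8.
With 8 = 4·2 π electrons, Hückel's rule classifies the planar ring as antiaromatic.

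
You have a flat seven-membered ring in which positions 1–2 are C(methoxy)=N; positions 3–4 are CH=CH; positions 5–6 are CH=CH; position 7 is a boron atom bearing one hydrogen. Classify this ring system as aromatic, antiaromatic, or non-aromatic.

All ring atoms are sp² and supply a p orbital to the ring (every atom in a ring double bond is sp² and brings one electron to the p orbital; each =N– nitrogen is pyridine-type (lone pair in the sp² plane, one electron in the p orbital); the boron has an empty p orbital); the conjugation is uninterrupted.
π-electron count: 3 × 2 = 6 from the double-bond units + 0 from the BH atom = 6.
Since 6 = 4·1 + 2, the ring meets the 4n+2 criterion.

Aromatic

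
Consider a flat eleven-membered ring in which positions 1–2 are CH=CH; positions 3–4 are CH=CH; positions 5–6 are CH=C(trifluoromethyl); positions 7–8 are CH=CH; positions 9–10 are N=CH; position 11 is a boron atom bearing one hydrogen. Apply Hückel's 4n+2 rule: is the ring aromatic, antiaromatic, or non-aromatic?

Check conjugation: every atom in a ring double bond is sp² and brings one electron to the p orbital; each =N– nitrogen is pyridine-type (lone pair in the sp² plane, one electron in the p orbital); the boron has an empty p orbital — every position has a p orbital, so the cyclic π system is continuous.
π-electron count: 5 × 2 = 10 from the double-bond units + 0 from the BH atom = 10.
Since 10 = 4·2 + 2, the ring meets the 4n+2 criterion.

Aromatic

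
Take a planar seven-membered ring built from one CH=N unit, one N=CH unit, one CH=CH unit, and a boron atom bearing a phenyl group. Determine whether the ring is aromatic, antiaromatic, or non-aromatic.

Every ring atom contributes a p orbital perpendicular to the ring (each doubly-bonded ring atom is sp² with one p-orbital electron; each sp² =N– keeps its lone pair in-plane and puts one electron into the π system; the boron has an empty p orbital), so the π system is cyclic and fully conjugated.
π-electron count: 3 × 2 = 6 from the double-bond units + 0 from the B(phenyl) atom = 6.
6 = 4(1) + 2, which satisfies Hückel's 4n+2 rule.

Aromatic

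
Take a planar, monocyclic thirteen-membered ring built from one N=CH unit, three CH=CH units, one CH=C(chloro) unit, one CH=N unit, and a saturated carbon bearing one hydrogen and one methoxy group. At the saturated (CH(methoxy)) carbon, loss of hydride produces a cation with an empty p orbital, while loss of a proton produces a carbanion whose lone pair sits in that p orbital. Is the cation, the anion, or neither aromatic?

The anion

In both ions every ring atom is sp² and contributes a p orbital, so both rings are fully conjugated.
Cation: 6 × 2 + 0 = 12 π electrons → 4(3), antiaromatic.
Anion: 6 × 2 + 2 = 14 π electrons → 4(3)+2, aromatic.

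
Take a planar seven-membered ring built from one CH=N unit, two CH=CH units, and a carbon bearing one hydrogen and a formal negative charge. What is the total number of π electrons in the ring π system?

All ring atoms are sp² and supply a p orbital to the ring (every atom in a ring double bond is sp² and brings one electron to the p orbital; each =N– nitrogen is pyridine-type (lone pair in the sp² plane, one electron in the p orbital); the carbanion's lone pair occupies the p orbital); the conjugation is uninterrupted.
Adding the contributions, 3 × 2 = 6 from the double-bond units + 2 from the CH(-) atom = 8.

8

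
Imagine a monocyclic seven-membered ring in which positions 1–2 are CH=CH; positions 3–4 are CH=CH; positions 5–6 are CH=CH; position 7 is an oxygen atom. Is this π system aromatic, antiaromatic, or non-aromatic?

Antiaromatic

The p orbitals form a continuous loop: the double-bond atoms are sp², each contributing one p electron; the oxygen donates one lone pair from its p orbital. The ring is fully conjugated.
Counting π electrons: 3 × 2 = 6 from the double-bond units + 2 from the O atom = 8.
8 is a 4n count (n = 2), so the planar conjugated ring is antiaromatic.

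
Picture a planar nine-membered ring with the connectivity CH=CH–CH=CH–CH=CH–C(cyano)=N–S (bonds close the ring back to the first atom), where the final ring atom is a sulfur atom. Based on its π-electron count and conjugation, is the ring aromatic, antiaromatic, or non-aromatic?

Aromatic

The p orbitals form a continuous loop: the double-bond atoms are sp², each contributing one p electron; the doubly-bonded nitrogens are pyridine-type — their lone pairs lie in the ring plane, leaving one electron in the p orbital; the sulfur donates one lone pair from its p orbital. The ring is fully conjugated.
Tallying contributions gives 4 × 2 = 8 from the double-bond units + 2 from the S atom = 10.
10 = 4(2) + 2, which satisfies Hückel's 4n+2 rule.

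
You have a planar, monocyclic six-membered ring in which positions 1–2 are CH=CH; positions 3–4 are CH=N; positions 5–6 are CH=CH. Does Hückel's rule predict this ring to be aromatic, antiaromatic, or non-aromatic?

Aromatic

Every ring atom contributes a p orbital perpendicular to the ring (every atom in a ring double bond is sp² and brings one electron to the p orbital; each =N– nitrogen is pyridine-type (lone pair in the sp² plane, one electron in the p orbital)), so the π system is cyclic and fully conjugated.
Counting π electrons: 3 × 2 = 6 from the 3 double-bond units.
6 = 4(1) + 2, which satisfies Hückel's 4n+2 rule.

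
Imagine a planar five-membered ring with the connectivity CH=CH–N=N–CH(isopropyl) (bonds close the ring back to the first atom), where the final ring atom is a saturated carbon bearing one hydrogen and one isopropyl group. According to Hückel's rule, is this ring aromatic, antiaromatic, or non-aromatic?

The CH(isopropyl) carbon is saturated: that saturated carbon is sp³ and has no p orbital in the ring π system. Conjugation is not continuous around the ring.
Without a continuous loop of overlapping p orbitals the Hückel electron count never comes into play.

Non-aromatic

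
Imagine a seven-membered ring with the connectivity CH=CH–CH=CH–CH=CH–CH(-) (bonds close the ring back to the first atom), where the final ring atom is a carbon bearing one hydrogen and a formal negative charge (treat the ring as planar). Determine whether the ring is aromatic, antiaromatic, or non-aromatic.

Every ring atom contributes a p orbital perpendicular to the ring (every atom in a ring double bond is sp² and brings one electron to the p orbital; the carbanion's lone pair occupies the p orbital), so the π system is cyclic and fully conjugated.
Tallying contributions gives 3 × 2 = 6 from the double-bond units + 2 from the CH(-) atom = 8.
With 8 = 4·2 π electrons, Hückel's rule classifies the planar ring as antiaromatic.
(This ring is the cycloheptatrienyl anion.)

Antiaromatic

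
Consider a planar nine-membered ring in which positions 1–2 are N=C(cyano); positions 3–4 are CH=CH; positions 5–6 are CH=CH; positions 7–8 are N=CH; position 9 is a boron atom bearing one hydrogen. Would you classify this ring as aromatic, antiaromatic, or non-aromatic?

Antiaromatic

All ring atoms are sp² and supply a p orbital to the ring (the double-bond atoms are sp², each contributing one p electron; the doubly-bonded nitrogens are pyridine-type — their lone pairs lie in the ring plane, leaving one electron in the p orbital; the boron has an empty p orbital); the conjugation is uninterrupted.
Counting π electrons: 4 × 2 = 8 from the double-bond units + 0 from the BH atom = 8.
8 = 4(2); a planar, fully conjugated 4n system is antiaromatic.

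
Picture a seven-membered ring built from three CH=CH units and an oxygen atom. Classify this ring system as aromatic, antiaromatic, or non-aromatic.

The p orbitals form a continuous loop: the double-bond atoms are sp², each contributing one p electron; the oxygen donates one lone pair from its p orbital. The ring is fully conjugated.
Tallying contributions gives 3 × 2 = 6 from the double-bond units + 2 from the O atom = 8.
A 4n π count (8, n = 2) in a planar conjugated ring means antiaromatic.

Antiaromatic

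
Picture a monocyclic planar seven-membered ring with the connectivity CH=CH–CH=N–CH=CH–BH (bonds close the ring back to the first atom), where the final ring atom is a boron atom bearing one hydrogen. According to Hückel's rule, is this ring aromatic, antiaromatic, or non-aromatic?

Every ring atom contributes a p orbital perpendicular to the ring (every atom in a ring double bond is sp² and brings one electron to the p orbital; the doubly-bonded nitrogens are pyridine-type — their lone pairs lie in the ring plane, leaving one electron in the p orbital; the boron has an empty p orbital), so the π system is cyclic and fully conjugated.
Counting π electrons: 3 × 2 = 6 from the double-bond units + 0 from the BH atom = 6.
6 = 4(1) + 2, which satisfies Hückel's 4n+2 rule.

Aromatic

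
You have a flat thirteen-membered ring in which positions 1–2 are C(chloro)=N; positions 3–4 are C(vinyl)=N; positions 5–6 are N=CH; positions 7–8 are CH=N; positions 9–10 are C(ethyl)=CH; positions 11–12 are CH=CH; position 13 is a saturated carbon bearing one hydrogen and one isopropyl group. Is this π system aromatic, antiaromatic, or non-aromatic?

Non-aromatic

The CH(isopropyl) position has four σ bonds — that saturated carbon is sp³ and has no p orbital in the ring π system — so the cyclic conjugation is interrupted.
Hückel's rule only applies to fully conjugated rings, so this one is simply non-aromatic.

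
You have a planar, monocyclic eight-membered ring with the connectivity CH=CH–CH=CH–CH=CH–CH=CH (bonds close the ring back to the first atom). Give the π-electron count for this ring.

Every ring atom contributes a p orbital perpendicular to the ring (each doubly-bonded ring atom is sp² with one p-orbital electron), so the π system is cyclic and fully conjugated.
Counting π electrons: 4 × 2 = 8 from the 4 double-bond units.
This is cyclooctatetraene.

8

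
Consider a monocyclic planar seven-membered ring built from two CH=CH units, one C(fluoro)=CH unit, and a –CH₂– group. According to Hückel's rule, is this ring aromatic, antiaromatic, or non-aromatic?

Non-aromatic

The CH2 position has four σ bonds — the tetrahedral CH₂ carbon is sp³ and has no p orbital in the ring π system — so the cyclic conjugation is interrupted.
Hückel's rule only applies to fully conjugated rings, so this one is simply non-aromatic.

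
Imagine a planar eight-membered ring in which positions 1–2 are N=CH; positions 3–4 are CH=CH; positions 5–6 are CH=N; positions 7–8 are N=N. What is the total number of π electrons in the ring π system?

8

Check conjugation: each doubly-bonded ring atom is sp² with one p-orbital electron; each sp² =N– keeps its lone pair in-plane and puts one electron into the π system — every position has a p orbital, so the cyclic π system is continuous.
π-electron count: 4 × 2 = 8 from the 4 double-bond units.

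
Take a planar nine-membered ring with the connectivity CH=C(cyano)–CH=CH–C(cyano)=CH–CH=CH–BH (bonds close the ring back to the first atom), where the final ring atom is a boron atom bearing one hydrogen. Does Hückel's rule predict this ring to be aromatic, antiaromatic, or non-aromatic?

Antiaromatic

Every ring atom contributes a p orbital perpendicular to the ring (every atom in a ring double bond is sp² and brings one electron to the p orbital; the boron has an empty p orbital), so the π system is cyclic and fully conjugated.
Adding the contributions, 4 × 2 = 8 from the double-bond units + 0 from the BH atom = 8.
With 8 = 4·2 π electrons, Hückel's rule classifies the planar ring as antiaromatic.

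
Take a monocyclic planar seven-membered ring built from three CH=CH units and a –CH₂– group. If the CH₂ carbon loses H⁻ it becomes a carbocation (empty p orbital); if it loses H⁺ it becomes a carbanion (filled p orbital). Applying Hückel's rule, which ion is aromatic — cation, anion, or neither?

Once that carbon is sp², every ring atom has a p orbital and both ions are fully conjugated.
Cation: 3 × 2 + 0 = 6 π electrons → 4(1)+2, aromatic.
Anion: 3 × 2 + 2 = 8 π electrons → 4(2), antiaromatic.

The cation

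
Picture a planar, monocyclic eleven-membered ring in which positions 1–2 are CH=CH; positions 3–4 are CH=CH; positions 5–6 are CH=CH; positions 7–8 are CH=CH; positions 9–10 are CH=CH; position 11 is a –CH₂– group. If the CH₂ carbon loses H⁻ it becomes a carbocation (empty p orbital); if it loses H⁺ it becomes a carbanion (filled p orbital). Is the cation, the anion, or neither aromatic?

The cation

In both ions every ring atom is sp² and contributes a p orbital, so both rings are fully conjugated.
Cation: 5 × 2 + 0 = 10 π electrons → 4(2)+2, aromatic.
Anion: 5 × 2 + 2 = 12 π electrons → 4(3), antiaromatic.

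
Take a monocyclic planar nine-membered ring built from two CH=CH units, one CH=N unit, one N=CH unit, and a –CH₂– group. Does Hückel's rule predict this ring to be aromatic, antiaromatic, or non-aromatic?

The CH2 position has four σ bonds — the tetrahedral CH₂ carbon is sp³ and has no p orbital in the ring π system — so the cyclic conjugation is interrupted.
Hückel's rule only applies to fully conjugated rings, so this one is simply non-aromatic.

Non-aromatic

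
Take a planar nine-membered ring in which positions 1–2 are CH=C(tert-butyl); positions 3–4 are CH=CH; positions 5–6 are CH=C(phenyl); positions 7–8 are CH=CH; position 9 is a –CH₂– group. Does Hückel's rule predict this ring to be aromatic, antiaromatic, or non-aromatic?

Non-aromatic

Because the tetrahedral CH₂ carbon is sp³ and has no p orbital in the ring π system at the CH2 position, the π system cannot extend all the way around the ring.
Hückel's rule only applies to fully conjugated rings, so this one is simply non-aromatic.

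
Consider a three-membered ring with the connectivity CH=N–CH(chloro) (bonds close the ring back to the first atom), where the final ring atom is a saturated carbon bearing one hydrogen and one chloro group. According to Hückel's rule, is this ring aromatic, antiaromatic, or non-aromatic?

The CH(chloro) carbon is saturated: that saturated carbon is sp³ and has no p orbital in the ring π system. Conjugation is not continuous around the ring.
Broken conjugation rules out both aromaticity and antiaromaticity.

Non-aromatic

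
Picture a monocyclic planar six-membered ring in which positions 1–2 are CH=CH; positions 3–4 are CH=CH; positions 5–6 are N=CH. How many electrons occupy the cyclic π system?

6

Check conjugation: every atom in a ring double bond is sp² and brings one electron to the p orbital; the doubly-bonded nitrogens are pyridine-type — their lone pairs lie in the ring plane, leaving one electron in the p orbital — every position has a p orbital, so the cyclic π system is continuous.
Adding the contributions, 3 × 2 = 6 from the 3 double-bond units.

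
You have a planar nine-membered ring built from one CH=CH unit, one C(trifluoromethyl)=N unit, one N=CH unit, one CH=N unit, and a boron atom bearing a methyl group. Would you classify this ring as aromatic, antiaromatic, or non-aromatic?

The p orbitals form a continuous loop: the double-bond atoms are sp², each contributing one p electron; each sp² =N– keeps its lone pair in-plane and puts one electron into the π system; the boron has an empty p orbital. The ring is fully conjugated.
Counting π electrons: 4 × 2 = 8 from the double-bond units + 0 from the B(methyl) atom = 8.
With 8 = 4·2 π electrons, Hückel's rule classifies the planar ring as antiaromatic.

Antiaromatic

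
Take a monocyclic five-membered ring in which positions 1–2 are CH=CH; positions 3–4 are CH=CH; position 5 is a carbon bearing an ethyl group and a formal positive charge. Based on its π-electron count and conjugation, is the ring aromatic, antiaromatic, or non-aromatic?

Check conjugation: each doubly-bonded ring atom is sp² with one p-orbital electron; the carbocation has an empty p orbital — every position has a p orbital, so the cyclic π system is continuous.
Adding the contributions, 2 × 2 = 4 from the double-bond units + 0 from the C(ethyl)(+) atom = 4.
A 4n π count (4, n = 1) in a planar conjugated ring means antiaromatic.

Antiaromatic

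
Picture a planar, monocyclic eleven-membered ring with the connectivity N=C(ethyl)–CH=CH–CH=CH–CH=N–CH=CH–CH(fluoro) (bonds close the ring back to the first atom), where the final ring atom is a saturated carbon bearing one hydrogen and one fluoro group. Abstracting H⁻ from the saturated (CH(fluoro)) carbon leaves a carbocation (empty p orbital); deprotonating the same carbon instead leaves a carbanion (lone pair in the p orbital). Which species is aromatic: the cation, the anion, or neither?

The cation

In both ions every ring atom is sp² and contributes a p orbital, so both rings are fully conjugated.
Cation: 5 × 2 + 0 = 10 π electrons → 4(2)+2, aromatic.
Anion: 5 × 2 + 2 = 12 π electrons → 4(3), antiaromatic.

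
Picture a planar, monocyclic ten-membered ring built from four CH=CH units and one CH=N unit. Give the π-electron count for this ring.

10

Check conjugation: the double-bond atoms are sp², each contributing one p electron; each sp² =N– keeps its lone pair in-plane and puts one electron into the π system — every position has a p orbital, so the cyclic π system is continuous.
Tallying contributions gives 5 × 2 = 10 from the 5 double-bond units.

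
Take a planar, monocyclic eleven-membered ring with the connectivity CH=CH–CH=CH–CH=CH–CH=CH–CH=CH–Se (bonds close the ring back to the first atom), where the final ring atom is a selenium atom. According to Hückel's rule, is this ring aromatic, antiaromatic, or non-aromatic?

Antiaromatic

All ring atoms are sp² and supply a p orbital to the ring (the double-bond atoms are sp², each contributing one p electron; the selenium donates one lone pair from its p orbital); the conjugation is uninterrupted.
Counting π electrons: 5 × 2 = 10 from the double-bond units + 2 from the Se atom = 12.
With 12 = 4·3 π electrons, Hückel's rule classifies the planar ring as antiaromatic.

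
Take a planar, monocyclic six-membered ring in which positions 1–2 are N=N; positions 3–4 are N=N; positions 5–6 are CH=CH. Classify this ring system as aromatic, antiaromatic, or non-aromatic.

Every ring atom contributes a p orbital perpendicular to the ring (the double-bond atoms are sp², each contributing one p electron; each sp² =N– keeps its lone pair in-plane and puts one electron into the π system), so the π system is cyclic and fully conjugated.
Tallying contributions gives 3 × 2 = 6 from the 3 double-bond units.
That gives a 4n+2 count (6, n = 1).

Aromatic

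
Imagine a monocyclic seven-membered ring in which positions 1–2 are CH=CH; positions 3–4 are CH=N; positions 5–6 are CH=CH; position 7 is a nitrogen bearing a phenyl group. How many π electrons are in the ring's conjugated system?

Every ring atom contributes a p orbital perpendicular to the ring (each doubly-bonded ring atom is sp² with one p-orbital electron; each sp² =N– keeps its lone pair in-plane and puts one electron into the π system; the pyrrole-type nitrogen donates its lone pair from the p orbital), so the π system is cyclic and fully conjugated.
Tallying contributions gives 3 × 2 = 6 from the double-bond units + 2 from the N(phenyl) atom = 8.

8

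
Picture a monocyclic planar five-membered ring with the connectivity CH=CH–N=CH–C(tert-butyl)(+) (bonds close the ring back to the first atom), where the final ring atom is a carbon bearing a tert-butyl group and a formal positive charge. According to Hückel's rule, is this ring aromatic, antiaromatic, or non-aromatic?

Antiaromatic

Check conjugation: each doubly-bonded ring atom is sp² with one p-orbital electron; each =N– nitrogen is pyridine-type (lone pair in the sp² plane, one electron in the p orbital); the carbocation has an empty p orbital — every position has a p orbital, so the cyclic π system is continuous.
Adding the contributions, 2 × 2 = 4 from the double-bond units + 0 from the C(tert-butyl)(+) atom = 4.
A 4n π count (4, n = 1) in a planar conjugated ring means antiaromatic.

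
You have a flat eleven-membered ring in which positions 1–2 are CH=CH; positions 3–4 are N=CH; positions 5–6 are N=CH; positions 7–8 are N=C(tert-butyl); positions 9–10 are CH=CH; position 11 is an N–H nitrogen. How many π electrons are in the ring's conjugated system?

Check conjugation: every atom in a ring double bond is sp² and brings one electron to the p orbital; each =N– nitrogen is pyridine-type (lone pair in the sp² plane, one electron in the p orbital); the pyrrole-type nitrogen donates its lone pair from the p orbital — every position has a p orbital, so the cyclic π system is continuous.
Adding the contributions, 5 × 2 = 10 from the double-bond units + 2 from the NH atom = 12.

12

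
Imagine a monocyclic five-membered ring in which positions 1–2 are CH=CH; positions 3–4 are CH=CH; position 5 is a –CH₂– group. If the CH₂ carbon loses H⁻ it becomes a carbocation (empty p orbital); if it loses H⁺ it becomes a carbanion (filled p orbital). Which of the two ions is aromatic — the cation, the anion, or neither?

The anion

Both ions have a continuous loop of p orbitals — each ring atom is sp².
Cation: 2 × 2 + 0 = 4 π electrons → 4(1), antiaromatic.
Anion: 2 × 2 + 2 = 6 π electrons → 4(1)+2, aromatic.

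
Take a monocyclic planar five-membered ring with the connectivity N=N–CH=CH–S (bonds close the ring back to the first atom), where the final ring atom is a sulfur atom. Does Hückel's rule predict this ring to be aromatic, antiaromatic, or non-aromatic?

Aromatic

Every ring atom contributes a p orbital perpendicular to the ring (each doubly-bonded ring atom is sp² with one p-orbital electron; each sp² =N– keeps its lone pair in-plane and puts one electron into the π system; the sulfur donates one lone pair from its p orbital), so the π system is cyclic and fully conjugated.
Adding the contributions, 2 × 2 = 4 from the double-bond units + 2 from the S atom = 6.
6 = 4(1) + 2, which satisfies Hückel's 4n+2 rule.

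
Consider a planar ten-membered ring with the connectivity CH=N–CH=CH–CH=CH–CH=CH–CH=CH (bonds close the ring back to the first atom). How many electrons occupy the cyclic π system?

Every ring atom contributes a p orbital perpendicular to the ring (every atom in a ring double bond is sp² and brings one electron to the p orbital; each sp² =N– keeps its lone pair in-plane and puts one electron into the π system), so the π system is cyclic and fully conjugated.
Tallying contributions gives 5 × 2 = 10 from the 5 double-bond units.

10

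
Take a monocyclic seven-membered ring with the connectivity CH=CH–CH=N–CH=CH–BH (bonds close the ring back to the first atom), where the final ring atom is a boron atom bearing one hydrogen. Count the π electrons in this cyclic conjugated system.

Every ring atom contributes a p orbital perpendicular to the ring (the double-bond atoms are sp², each contributing one p electron; the doubly-bonded nitrogens are pyridine-type — their lone pairs lie in the ring plane, leaving one electron in the p orbital; the boron has an empty p orbital), so the π system is cyclic and fully conjugated.
π-electron count: 3 × 2 = 6 from the double-bond units + 0 from the BH atom = 6.

6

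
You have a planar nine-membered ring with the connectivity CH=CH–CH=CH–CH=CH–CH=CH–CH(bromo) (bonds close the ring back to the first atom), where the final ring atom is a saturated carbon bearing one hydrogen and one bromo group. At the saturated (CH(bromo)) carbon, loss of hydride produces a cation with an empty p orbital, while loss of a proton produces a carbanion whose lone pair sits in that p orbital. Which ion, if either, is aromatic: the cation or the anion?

The anion

Once that carbon is sp², every ring atom has a p orbital and both ions are fully conjugated.
Cation: 4 × 2 + 0 = 8 π electrons → 4(2), antiaromatic.
Anion: 4 × 2 + 2 = 10 π electrons → 4(2)+2, aromatic.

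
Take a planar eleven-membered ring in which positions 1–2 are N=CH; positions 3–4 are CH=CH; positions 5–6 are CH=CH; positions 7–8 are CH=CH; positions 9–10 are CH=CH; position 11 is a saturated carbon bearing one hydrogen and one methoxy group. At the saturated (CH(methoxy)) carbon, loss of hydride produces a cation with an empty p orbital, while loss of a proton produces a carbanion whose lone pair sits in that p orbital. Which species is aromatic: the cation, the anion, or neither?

The cation

In either ion the ring is fully conjugated: every atom, including the new sp² carbon, supplies a p orbital.
Cation: 5 × 2 + 0 = 10 π electrons → 4(2)+2, aromatic.
Anion: 5 × 2 + 2 = 12 π electrons → 4(3), antiaromatic.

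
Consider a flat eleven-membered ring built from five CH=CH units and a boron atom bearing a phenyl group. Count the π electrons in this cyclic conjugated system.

10

Check conjugation: every atom in a ring double bond is sp² and brings one electron to the p orbital; the boron has an empty p orbital — every position has a p orbital, so the cyclic π system is continuous.
Counting π electrons: 5 × 2 = 10 from the double-bond units + 0 from the B(phenyl) atom = 10.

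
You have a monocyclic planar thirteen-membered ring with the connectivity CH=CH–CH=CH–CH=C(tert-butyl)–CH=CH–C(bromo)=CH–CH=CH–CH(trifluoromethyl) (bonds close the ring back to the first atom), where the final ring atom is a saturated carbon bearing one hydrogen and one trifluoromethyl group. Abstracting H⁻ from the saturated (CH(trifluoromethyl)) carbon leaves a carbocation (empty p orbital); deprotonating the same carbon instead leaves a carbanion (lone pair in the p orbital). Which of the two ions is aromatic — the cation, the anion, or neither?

The anion

In both ions every ring atom is sp² and contributes a p orbital, so both rings are fully conjugated.
Cation: 6 × 2 + 0 = 12 π electrons → 4(3), antiaromatic.
Anion: 6 × 2 + 2 = 14 π electrons → 4(3)+2, aromatic.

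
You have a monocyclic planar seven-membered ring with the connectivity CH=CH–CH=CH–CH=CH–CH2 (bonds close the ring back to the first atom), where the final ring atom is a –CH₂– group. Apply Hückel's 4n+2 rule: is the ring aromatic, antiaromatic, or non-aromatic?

At the CH2 position, the tetrahedral CH₂ carbon is sp³ and has no p orbital in the ring π system; the ring's p-orbital overlap is broken there.
Broken conjugation rules out both aromaticity and antiaromaticity.

Non-aromatic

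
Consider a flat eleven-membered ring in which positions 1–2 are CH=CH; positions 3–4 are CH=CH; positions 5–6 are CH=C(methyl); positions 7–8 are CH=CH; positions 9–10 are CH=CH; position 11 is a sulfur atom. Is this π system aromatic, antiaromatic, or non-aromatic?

Antiaromatic

All ring atoms are sp² and supply a p orbital to the ring (the double-bond atoms are sp², each contributing one p electron; the sulfur donates one lone pair from its p orbital); the conjugation is uninterrupted.
π-electron count: 5 × 2 = 10 from the double-bond units + 2 from the S atom = 12.
12 = 4(3); a planar, fully conjugated 4n system is antiaromatic.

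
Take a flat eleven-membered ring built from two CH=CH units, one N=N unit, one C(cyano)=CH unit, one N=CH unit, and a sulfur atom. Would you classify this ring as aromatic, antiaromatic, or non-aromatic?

Antiaromatic

Every ring atom contributes a p orbital perpendicular to the ring (each doubly-bonded ring atom is sp² with one p-orbital electron; the doubly-bonded nitrogens are pyridine-type — their lone pairs lie in the ring plane, leaving one electron in the p orbital; the sulfur donates one lone pair from its p orbital), so the π system is cyclic and fully conjugated.
Tallying contributions gives 5 × 2 = 10 from the double-bond units + 2 from the S atom = 12.
12 = 4(3); a planar, fully conjugated 4n system is antiaromatic.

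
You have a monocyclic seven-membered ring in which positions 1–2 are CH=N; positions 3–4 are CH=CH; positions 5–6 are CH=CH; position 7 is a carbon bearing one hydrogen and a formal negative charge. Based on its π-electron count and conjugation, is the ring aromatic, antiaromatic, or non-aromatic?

Antiaromatic

The p orbitals form a continuous loop: the double-bond atoms are sp², each contributing one p electron; each =N– nitrogen is pyridine-type (lone pair in the sp² plane, one electron in the p orbital); the carbanion's lone pair occupies the p orbital. The ring is fully conjugated.
π-electron count: 3 × 2 = 6 from the double-bond units + 2 from the CH(-) atom = 8.
With 8 = 4·2 π electrons, Hückel's rule classifies the planar ring as antiaromatic.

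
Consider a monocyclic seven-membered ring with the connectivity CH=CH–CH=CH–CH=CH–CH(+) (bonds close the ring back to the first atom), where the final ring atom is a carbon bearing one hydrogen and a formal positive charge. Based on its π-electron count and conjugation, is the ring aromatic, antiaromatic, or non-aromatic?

Aromatic

The p orbitals form a continuous loop: the double-bond atoms are sp², each contributing one p electron; the carbocation has an empty p orbital. The ring is fully conjugated.
Counting π electrons: 3 × 2 = 6 from the double-bond units + 0 from the CH(+) atom = 6.
6 = 4(1) + 2, which satisfies Hückel's 4n+2 rule.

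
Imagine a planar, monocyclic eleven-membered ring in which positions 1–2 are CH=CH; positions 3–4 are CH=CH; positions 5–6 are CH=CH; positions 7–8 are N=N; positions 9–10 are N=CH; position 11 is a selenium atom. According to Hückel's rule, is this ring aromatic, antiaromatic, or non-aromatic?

Antiaromatic

The p orbitals form a continuous loop: the double-bond atoms are sp², each contributing one p electron; the doubly-bonded nitrogens are pyridine-type — their lone pairs lie in the ring plane, leaving one electron in the p orbital; the selenium donates one lone pair from its p orbital. The ring is fully conjugated.
π-electron count: 5 × 2 = 10 from the double-bond units + 2 from the Se atom = 12.
12 = 4(3); a planar, fully conjugated 4n system is antiaromatic.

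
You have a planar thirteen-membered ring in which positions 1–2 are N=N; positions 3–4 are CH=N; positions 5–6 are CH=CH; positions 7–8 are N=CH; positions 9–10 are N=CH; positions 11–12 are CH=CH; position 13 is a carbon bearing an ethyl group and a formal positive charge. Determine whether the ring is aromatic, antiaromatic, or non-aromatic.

All ring atoms are sp² and supply a p orbital to the ring (the double-bond atoms are sp², each contributing one p electron; the doubly-bonded nitrogens are pyridine-type — their lone pairs lie in the ring plane, leaving one electron in the p orbital; the carbocation has an empty p orbital); the conjugation is uninterrupted.
Counting π electrons: 6 × 2 = 12 from the double-bond units + 0 from the C(ethyl)(+) atom = 12.
With 12 = 4·3 π electrons, Hückel's rule classifies the planar ring as antiaromatic.

Antiaromatic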